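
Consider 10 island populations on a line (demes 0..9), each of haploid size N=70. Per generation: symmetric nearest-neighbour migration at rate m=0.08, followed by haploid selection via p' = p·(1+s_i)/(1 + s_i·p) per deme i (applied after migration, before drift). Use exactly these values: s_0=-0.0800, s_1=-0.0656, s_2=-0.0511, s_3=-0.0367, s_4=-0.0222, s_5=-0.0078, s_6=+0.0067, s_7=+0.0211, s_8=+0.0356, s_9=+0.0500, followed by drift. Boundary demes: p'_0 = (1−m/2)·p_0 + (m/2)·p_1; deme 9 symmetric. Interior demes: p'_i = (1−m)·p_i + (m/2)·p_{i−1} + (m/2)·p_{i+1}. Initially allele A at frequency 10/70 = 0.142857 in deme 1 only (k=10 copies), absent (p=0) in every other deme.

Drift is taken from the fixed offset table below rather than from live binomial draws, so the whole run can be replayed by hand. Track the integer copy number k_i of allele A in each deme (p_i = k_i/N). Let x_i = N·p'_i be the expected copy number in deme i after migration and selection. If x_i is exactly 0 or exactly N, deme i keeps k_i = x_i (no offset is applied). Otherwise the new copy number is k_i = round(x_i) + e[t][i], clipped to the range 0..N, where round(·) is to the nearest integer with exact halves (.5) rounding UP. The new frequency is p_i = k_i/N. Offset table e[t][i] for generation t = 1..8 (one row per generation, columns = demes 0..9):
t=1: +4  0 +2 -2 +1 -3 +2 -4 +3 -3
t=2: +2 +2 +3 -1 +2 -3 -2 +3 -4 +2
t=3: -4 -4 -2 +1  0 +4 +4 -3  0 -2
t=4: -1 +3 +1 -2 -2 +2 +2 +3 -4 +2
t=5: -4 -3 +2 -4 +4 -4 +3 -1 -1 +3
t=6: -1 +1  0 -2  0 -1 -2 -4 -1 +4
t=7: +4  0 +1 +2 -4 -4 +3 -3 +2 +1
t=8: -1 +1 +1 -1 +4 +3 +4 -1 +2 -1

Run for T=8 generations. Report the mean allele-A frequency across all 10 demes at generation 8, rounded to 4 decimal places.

t=0: k=[0 10 0 0 0 0 0 0 0 0]
t=1: x=[0.3682 8.6712 0.3797 0.0000 0.0000 0.0000 0.0000 0.0000 0.0000 0.0000] k=[4 9 2 0 0 0 0 0 0 0]
t=2: x=[3.8826 8.0252 2.0909 0.0771 0.0000 0.0000 0.0000 0.0000 0.0000 0.0000] k=[6 10 5 0 0 0 0 0 0 0]
t=3: x=[5.7074 9.0897 4.7619 0.1927 0.0000 0.0000 0.0000 0.0000 0.0000 0.0000] k=[2 5 3 1 0 0 0 0 0 0]
t=4: x=[1.9551 4.5054 2.8529 1.0024 0.0391 0.0000 0.0000 0.0000 0.0000 0.0000] k=[1 8 4 0 0 0 0 0 0 0]
t=5: x=[1.1793 7.1145 3.8067 0.1541 0.0000 0.0000 0.0000 0.0000 0.0000 0.0000] k=[0 4 6 0 0 0 0 0 0 0]
t=6: x=[0.1472 3.6764 5.4122 0.2312 0.0000 0.0000 0.0000 0.0000 0.0000 0.0000] k=[0 5 5 0 0 0 0 0 0 0]
t=7: x=[0.1840 4.5054 4.5707 0.1927 0.0000 0.0000 0.0000 0.0000 0.0000 0.0000] k=[4 5 6 2 0 0 0 0 0 0]
t=8: x=[3.7340 4.6940 5.5270 2.0059 0.0782 0.0000 0.0000 0.0000 0.0000 0.0000] k=[3 6 7 1 4 0 0 0 0 0]

0.0300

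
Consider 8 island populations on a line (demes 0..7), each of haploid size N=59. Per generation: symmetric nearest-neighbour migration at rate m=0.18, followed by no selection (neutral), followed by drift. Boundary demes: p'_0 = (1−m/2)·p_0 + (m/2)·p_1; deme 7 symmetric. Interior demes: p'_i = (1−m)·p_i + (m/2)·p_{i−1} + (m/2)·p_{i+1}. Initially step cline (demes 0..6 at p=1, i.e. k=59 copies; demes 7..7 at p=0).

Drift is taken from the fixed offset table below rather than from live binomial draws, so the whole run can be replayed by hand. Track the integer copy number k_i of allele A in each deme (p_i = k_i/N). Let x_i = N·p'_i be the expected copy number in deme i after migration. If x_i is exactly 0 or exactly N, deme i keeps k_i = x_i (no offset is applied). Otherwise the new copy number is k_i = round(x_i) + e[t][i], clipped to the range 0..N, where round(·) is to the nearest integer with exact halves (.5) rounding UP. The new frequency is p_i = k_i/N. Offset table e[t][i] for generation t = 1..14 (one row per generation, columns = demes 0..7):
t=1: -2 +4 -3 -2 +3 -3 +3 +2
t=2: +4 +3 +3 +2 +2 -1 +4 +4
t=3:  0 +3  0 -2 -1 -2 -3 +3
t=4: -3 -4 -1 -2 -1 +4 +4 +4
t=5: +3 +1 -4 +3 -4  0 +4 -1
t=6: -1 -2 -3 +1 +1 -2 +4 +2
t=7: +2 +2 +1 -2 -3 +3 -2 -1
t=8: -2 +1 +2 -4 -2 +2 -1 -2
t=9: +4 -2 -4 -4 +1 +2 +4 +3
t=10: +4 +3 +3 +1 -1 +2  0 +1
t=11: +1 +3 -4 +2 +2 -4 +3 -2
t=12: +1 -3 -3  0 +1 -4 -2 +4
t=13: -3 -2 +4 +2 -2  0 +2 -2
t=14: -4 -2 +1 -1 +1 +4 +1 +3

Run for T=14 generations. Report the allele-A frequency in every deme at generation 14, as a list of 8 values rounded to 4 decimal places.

t=0: k=[59 59 59 59 59 59 59 0]
t=1: x=[59.0000 59.0000 59.0000 59.0000 59.0000 59.0000 53.6900 5.3100] k=[59 59 59 59 59 59 57 7]
t=2: x=[59.0000 59.0000 59.0000 59.0000 59.0000 58.8200 52.6800 11.5000] k=[59 59 59 59 59 58 57 16]
t=3: x=[59.0000 59.0000 59.0000 59.0000 58.9100 58.0000 53.4000 19.6900] k=[59 59 59 59 58 56 50 23]
t=4: x=[59.0000 59.0000 59.0000 58.9100 57.9100 55.6400 48.1100 25.4300] k=[59 59 59 57 57 59 52 29]
t=5: x=[59.0000 59.0000 58.8200 57.1800 57.1800 58.1900 50.5600 31.0700] k=[59 59 55 59 53 58 55 30]
t=6: x=[59.0000 58.6400 55.7200 58.1000 53.9900 57.2800 53.0200 32.2500] k=[59 57 53 59 55 55 57 34]
t=7: x=[58.8200 56.8200 53.9000 58.1000 55.3600 55.1800 54.7500 36.0700] k=[59 59 55 56 52 58 53 35]
t=8: x=[59.0000 58.6400 55.4500 55.5500 52.9000 57.0100 51.8300 36.6200] k=[59 59 57 52 51 59 51 35]
t=9: x=[59.0000 58.8200 56.7300 52.3600 51.8100 57.5600 50.2800 36.4400] k=[59 57 53 48 53 59 54 39]
t=10: x=[58.8200 56.8200 52.9100 48.9000 53.0900 58.0100 53.1000 40.3500] k=[59 59 56 50 52 59 53 41]
t=11: x=[59.0000 58.7300 55.7300 50.7200 52.4500 57.8300 52.4600 42.0800] k=[59 59 52 53 54 54 55 40]
t=12: x=[59.0000 58.3700 52.7200 53.0000 53.9100 54.0900 53.5600 41.3500] k=[59 55 50 53 55 50 52 45]
t=13: x=[58.6400 54.9100 50.7200 52.9100 54.3700 50.6300 51.1900 45.6300] k=[56 53 55 55 52 51 53 44]
t=14: x=[55.7300 53.4500 54.8200 54.7300 52.1800 51.2700 52.0100 44.8100] k=[52 51 56 54 53 55 53 48]

[0.8814, 0.8644, 0.9492, 0.9153, 0.8983, 0.9322, 0.8983, 0.8136]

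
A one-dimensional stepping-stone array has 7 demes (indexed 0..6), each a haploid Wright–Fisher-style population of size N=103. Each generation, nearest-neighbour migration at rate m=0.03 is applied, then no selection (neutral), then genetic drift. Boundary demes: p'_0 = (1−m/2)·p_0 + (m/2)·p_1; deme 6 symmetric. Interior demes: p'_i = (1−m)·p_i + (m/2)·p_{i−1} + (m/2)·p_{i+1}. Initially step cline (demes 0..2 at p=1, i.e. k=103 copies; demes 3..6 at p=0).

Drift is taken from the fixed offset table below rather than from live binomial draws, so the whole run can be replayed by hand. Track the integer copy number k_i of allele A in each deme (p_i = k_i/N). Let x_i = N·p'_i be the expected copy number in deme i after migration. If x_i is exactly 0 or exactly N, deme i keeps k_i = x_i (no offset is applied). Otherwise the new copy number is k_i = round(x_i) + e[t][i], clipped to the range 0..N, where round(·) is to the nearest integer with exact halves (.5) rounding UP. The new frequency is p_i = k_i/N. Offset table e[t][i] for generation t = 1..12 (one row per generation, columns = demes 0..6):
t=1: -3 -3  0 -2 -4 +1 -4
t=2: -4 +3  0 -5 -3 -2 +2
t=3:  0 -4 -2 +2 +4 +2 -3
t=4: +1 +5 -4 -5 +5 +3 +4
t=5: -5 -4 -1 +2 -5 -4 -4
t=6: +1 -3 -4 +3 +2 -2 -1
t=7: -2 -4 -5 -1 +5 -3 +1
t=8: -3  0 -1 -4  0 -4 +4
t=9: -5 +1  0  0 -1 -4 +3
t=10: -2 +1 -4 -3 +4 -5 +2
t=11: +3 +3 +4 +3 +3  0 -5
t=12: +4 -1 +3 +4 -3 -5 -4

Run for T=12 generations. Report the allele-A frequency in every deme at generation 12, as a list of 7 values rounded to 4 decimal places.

[0.9515, 0.9320, 0.7379, 0.1165, 0.0971, 0.0000, 0.0000]

t=0: k=[103 103 103 0 0 0 0]
t=1: x=[103.0000 103.0000 101.4550 1.5450 0.0000 0.0000 0.0000] k=[103 103 101 0 0 0 0]
t=2: x=[103.0000 102.9700 99.5150 1.5150 0.0000 0.0000 0.0000] k=[103 103 100 0 0 0 0]
t=3: x=[103.0000 102.9550 98.5450 1.5000 0.0000 0.0000 0.0000] k=[103 99 97 4 0 0 0]
t=4: x=[102.9400 99.0300 95.6350 5.3350 0.0600 0.0000 0.0000] k=[103 103 92 0 5 0 0]
t=5: x=[103.0000 102.8350 90.7850 1.4550 4.8500 0.0750 0.0000] k=[103 99 90 3 0 0 0]
t=6: x=[102.9400 98.9250 88.8300 4.2600 0.0450 0.0000 0.0000] k=[103 96 85 7 2 0 0]
t=7: x=[102.8950 95.9400 83.9950 8.0950 2.0450 0.0300 0.0000] k=[101 92 79 7 7 0 0]
t=8: x=[100.8650 91.9400 78.1150 8.0800 6.8950 0.1050 0.0000] k=[98 92 77 4 7 0 0]
t=9: x=[97.9100 91.8650 76.1300 5.1400 6.8500 0.1050 0.0000] k=[93 93 76 5 6 0 0]
t=10: x=[93.0000 92.7450 75.1900 6.0800 5.8950 0.0900 0.0000] k=[91 94 71 3 10 0 0]
t=11: x=[91.0450 93.6100 70.3250 4.1250 9.7450 0.1500 0.0000] k=[94 97 74 7 13 0 0]
t=12: x=[94.0450 96.6100 73.3400 8.0950 12.7150 0.1950 0.0000] k=[98 96 76 12 10 0 0]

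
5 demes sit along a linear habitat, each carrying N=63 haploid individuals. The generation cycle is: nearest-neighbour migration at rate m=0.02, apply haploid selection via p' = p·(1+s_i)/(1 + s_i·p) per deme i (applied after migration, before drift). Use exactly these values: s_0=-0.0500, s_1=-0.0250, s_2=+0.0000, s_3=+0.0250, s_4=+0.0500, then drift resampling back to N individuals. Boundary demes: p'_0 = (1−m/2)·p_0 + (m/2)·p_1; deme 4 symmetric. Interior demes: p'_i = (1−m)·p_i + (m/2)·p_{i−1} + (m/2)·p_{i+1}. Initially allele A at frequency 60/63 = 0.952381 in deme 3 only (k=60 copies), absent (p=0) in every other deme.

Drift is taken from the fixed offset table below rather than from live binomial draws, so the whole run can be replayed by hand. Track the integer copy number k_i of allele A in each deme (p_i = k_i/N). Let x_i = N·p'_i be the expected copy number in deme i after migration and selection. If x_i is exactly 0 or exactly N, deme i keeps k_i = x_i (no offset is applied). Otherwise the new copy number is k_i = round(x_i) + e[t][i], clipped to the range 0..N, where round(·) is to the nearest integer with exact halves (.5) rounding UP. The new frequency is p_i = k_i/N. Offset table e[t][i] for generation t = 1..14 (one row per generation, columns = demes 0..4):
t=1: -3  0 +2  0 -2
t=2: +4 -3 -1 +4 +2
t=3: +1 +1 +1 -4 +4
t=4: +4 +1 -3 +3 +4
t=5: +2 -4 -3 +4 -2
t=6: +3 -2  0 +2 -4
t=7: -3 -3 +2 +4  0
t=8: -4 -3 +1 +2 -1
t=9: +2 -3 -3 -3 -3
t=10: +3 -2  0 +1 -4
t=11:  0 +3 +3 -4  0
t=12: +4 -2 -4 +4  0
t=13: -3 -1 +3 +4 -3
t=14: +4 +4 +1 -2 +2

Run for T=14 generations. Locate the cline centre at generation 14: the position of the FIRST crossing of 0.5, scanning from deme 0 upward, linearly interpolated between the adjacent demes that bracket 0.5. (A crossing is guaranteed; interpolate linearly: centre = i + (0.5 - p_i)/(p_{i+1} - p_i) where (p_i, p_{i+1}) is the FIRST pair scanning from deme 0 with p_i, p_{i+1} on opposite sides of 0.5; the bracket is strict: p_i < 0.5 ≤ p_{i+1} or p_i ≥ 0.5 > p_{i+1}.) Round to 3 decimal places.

t=0: k=[0 0 0 60 0]
t=1: x=[0.0000 0.0000 0.6000 58.8958 0.6297] k=[0 0 3 59 0]
t=2: x=[0.0000 0.0293 3.5300 57.9656 0.6192] k=[0 0 3 62 3]
t=3: x=[0.0000 0.0293 3.5600 60.8714 3.7588] k=[0 1 5 57 8]
t=4: x=[0.0095 1.0047 5.4800 56.1424 8.8548] k=[4 2 2 59 13]
t=5: x=[3.7930 1.9711 2.5700 58.0831 13.9836] k=[6 0 0 62 12]
t=6: x=[5.6697 0.0585 0.6200 60.9300 12.9961] k=[9 0 1 63 9]
t=7: x=[8.5248 0.0975 1.6100 61.8678 9.9417] k=[6 0 4 63 10]
t=8: x=[5.6697 0.0975 4.5500 61.9068 10.9649] k=[2 0 6 63 10]
t=9: x=[1.8840 0.0780 6.5100 61.9264 10.9649] k=[4 0 4 59 8]
t=10: x=[3.7739 0.0780 4.5100 58.0537 8.8756] k=[7 0 5 59 5]
t=11: x=[6.6199 0.1170 5.4900 58.0341 5.7915] k=[7 3 8 54 6]
t=12: x=[6.6487 3.0164 8.4100 53.2650 6.7692] k=[11 1 4 57 7]
t=13: x=[10.4454 1.1022 4.5000 56.1227 7.8284] k=[7 0 8 60 5]
t=14: x=[6.6199 0.1463 8.4400 59.0230 5.8019] k=[11 4 9 57 8]

2.469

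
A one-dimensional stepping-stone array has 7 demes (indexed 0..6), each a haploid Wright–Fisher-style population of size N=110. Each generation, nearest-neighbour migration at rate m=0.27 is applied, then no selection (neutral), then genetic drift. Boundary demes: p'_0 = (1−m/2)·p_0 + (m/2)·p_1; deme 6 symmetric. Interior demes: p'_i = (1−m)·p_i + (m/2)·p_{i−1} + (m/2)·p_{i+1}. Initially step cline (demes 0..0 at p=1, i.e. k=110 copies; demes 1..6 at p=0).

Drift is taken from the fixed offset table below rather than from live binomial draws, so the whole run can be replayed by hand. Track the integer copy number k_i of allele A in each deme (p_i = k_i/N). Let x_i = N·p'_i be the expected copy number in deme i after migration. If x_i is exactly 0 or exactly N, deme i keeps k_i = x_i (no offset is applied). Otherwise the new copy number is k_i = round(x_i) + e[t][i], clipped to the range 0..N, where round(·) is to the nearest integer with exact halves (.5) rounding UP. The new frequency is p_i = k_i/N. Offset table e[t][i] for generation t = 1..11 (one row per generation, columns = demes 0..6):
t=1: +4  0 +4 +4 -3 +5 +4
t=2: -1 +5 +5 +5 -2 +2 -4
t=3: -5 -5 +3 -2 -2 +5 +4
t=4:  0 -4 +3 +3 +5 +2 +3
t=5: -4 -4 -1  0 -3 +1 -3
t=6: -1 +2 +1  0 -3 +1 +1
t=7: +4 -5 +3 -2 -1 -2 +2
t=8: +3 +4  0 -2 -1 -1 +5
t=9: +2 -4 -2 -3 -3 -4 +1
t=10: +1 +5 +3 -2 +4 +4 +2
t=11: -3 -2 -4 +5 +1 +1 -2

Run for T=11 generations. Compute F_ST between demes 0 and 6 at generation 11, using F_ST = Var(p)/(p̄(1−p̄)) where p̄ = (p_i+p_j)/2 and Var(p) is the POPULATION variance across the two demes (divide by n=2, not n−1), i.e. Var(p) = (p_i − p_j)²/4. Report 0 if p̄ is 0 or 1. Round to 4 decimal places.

t=0: k=[110 0 0 0 0 0 0]
t=1: x=[95.1500 14.8500 0.0000 0.0000 0.0000 0.0000 0.0000] k=[99 15 0 0 0 0 0]
t=2: x=[87.6600 24.3150 2.0250 0.0000 0.0000 0.0000 0.0000] k=[87 29 7 0 0 0 0]
t=3: x=[79.1700 33.8600 9.0250 0.9450 0.0000 0.0000 0.0000] k=[74 29 12 0 0 0 0]
t=4: x=[67.9250 32.7800 12.6750 1.6200 0.0000 0.0000 0.0000] k=[68 29 16 5 0 0 0]
t=5: x=[62.7350 32.5100 16.2700 5.8100 0.6750 0.0000 0.0000] k=[59 29 15 6 0 0 0]
t=6: x=[54.9500 31.1600 15.6750 6.4050 0.8100 0.0000 0.0000] k=[54 33 17 6 0 0 0]
t=7: x=[51.1650 33.6750 17.6750 6.6750 0.8100 0.0000 0.0000] k=[55 29 21 5 0 0 0]
t=8: x=[51.4900 31.4300 19.9200 6.4850 0.6750 0.0000 0.0000] k=[54 35 20 4 0 0 0]
t=9: x=[51.4350 35.5400 19.8650 5.6200 0.5400 0.0000 0.0000] k=[53 32 18 3 0 0 0]
t=10: x=[50.1650 32.9450 17.8650 4.6200 0.4050 0.0000 0.0000] k=[51 38 21 3 4 0 0]
t=11: x=[49.2450 37.4600 20.8650 5.5650 3.3250 0.5400 0.0000] k=[46 35 17 11 4 2 0]

0.2644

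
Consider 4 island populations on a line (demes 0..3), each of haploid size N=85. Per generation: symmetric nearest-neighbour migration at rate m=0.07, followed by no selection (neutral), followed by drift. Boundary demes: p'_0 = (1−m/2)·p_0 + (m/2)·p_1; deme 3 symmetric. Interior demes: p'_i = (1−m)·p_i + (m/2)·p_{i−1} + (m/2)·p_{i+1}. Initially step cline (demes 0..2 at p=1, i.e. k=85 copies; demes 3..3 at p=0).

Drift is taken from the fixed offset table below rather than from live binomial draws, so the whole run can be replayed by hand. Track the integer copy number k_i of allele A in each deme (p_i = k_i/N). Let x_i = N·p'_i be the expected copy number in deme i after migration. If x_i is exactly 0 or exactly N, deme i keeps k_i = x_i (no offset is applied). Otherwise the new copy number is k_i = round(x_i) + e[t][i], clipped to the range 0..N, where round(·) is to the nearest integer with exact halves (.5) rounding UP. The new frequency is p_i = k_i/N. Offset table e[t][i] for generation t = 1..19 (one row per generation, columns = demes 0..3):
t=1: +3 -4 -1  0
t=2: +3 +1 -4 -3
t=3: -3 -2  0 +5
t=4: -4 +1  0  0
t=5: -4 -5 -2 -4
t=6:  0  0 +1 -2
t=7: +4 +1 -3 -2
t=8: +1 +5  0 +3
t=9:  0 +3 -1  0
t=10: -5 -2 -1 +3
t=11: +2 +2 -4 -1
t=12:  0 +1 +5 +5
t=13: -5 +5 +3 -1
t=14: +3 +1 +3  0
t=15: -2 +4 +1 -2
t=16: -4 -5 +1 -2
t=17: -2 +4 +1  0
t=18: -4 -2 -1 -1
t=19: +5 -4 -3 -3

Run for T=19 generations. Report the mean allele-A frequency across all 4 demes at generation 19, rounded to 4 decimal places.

t=0: k=[85 85 85 0]
t=1: x=[85.0000 85.0000 82.0250 2.9750] k=[85 85 81 3]
t=2: x=[85.0000 84.8600 78.4100 5.7300] k=[85 85 74 3]
t=3: x=[85.0000 84.6150 71.9000 5.4850] k=[85 83 72 10]
t=4: x=[84.9300 82.6850 70.2150 12.1700] k=[81 84 70 12]
t=5: x=[81.1050 83.4050 68.4600 14.0300] k=[77 78 66 10]
t=6: x=[77.0350 77.5450 64.4600 11.9600] k=[77 78 65 10]
t=7: x=[77.0350 77.5100 63.5300 11.9250] k=[81 79 61 10]
t=8: x=[80.9300 78.4400 59.8450 11.7850] k=[82 83 60 15]
t=9: x=[82.0350 82.1600 59.2300 16.5750] k=[82 85 58 17]
t=10: x=[82.1050 83.9500 57.5100 18.4350] k=[77 82 57 21]
t=11: x=[77.1750 80.9500 56.6150 22.2600] k=[79 83 53 21]
t=12: x=[79.1400 81.8100 52.9300 22.1200] k=[79 83 58 27]
t=13: x=[79.1400 81.9850 57.7900 28.0850] k=[74 85 61 27]
t=14: x=[74.3850 83.7750 60.6500 28.1900] k=[77 85 64 28]
t=15: x=[77.2800 83.9850 63.4750 29.2600] k=[75 85 64 27]
t=16: x=[75.3500 83.9150 63.4400 28.2950] k=[71 79 64 26]
t=17: x=[71.2800 78.1950 63.1950 27.3300] k=[69 82 64 27]
t=18: x=[69.4550 80.9150 63.3350 28.2950] k=[65 79 62 27]
t=19: x=[65.4900 77.9150 61.3700 28.2250] k=[70 74 58 25]

0.6676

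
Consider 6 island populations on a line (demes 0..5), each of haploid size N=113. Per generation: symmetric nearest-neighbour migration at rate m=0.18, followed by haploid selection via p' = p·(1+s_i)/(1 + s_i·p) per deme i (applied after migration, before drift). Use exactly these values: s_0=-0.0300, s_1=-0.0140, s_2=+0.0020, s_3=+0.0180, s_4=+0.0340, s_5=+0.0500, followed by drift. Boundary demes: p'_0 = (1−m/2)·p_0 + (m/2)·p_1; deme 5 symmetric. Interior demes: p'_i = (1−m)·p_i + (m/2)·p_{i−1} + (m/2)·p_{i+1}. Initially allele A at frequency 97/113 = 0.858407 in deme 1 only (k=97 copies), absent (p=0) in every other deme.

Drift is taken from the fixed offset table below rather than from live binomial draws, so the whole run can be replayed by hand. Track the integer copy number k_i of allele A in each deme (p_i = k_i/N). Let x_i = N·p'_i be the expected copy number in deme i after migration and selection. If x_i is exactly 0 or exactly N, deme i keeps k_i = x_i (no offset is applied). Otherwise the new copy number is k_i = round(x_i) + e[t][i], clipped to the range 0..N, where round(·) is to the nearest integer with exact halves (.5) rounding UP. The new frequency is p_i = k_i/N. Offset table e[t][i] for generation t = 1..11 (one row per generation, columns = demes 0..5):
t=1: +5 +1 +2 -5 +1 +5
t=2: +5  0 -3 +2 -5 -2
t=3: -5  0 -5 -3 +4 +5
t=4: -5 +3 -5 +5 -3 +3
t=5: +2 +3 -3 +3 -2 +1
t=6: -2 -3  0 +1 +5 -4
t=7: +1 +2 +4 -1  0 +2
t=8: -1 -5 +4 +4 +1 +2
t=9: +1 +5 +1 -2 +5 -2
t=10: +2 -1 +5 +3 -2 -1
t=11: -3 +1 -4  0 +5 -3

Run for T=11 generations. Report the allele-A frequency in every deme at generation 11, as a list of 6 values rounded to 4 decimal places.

t=0: k=[0 97 0 0 0 0]
t=1: x=[8.4878 79.2070 8.7461 0.0000 0.0000 0.0000] k=[13 80 11 0 0 0]
t=2: x=[18.5528 67.3770 16.2478 1.0077 0.0000 0.0000] k=[24 67 13 3 0 0]
t=3: x=[27.2354 57.8720 16.9888 3.6932 0.2792 0.0000] k=[22 58 12 1 4 0]
t=4: x=[24.6480 50.2263 15.1762 2.2999 3.4811 0.3779] k=[20 53 10 7 0 3]
t=5: x=[22.4176 45.7755 13.6239 6.7524 0.9303 2.8630] k=[24 49 11 10 0 4]
t=6: x=[25.6412 42.9540 14.3550 9.3417 1.3023 3.8159] k=[24 40 14 10 6 0]
t=7: x=[24.8446 35.8739 16.0074 10.1638 6.0074 0.5669] k=[26 38 20 9 6 3]
t=8: x=[26.4578 34.9587 20.6637 9.8797 6.1928 3.4285] k=[25 30 25 14 7 5]
t=9: x=[24.8544 28.7964 24.4983 14.5851 7.6861 5.4266] k=[26 34 25 13 13 3]
t=10: x=[26.1036 32.1447 24.7686 14.3014 12.4660 4.0879] k=[28 31 30 17 10 3]
t=11: x=[27.6293 30.3262 28.9630 17.8060 10.3090 3.8054] k=[25 31 25 18 15 1]

[0.2212, 0.2743, 0.2212, 0.1593, 0.1327, 0.0088]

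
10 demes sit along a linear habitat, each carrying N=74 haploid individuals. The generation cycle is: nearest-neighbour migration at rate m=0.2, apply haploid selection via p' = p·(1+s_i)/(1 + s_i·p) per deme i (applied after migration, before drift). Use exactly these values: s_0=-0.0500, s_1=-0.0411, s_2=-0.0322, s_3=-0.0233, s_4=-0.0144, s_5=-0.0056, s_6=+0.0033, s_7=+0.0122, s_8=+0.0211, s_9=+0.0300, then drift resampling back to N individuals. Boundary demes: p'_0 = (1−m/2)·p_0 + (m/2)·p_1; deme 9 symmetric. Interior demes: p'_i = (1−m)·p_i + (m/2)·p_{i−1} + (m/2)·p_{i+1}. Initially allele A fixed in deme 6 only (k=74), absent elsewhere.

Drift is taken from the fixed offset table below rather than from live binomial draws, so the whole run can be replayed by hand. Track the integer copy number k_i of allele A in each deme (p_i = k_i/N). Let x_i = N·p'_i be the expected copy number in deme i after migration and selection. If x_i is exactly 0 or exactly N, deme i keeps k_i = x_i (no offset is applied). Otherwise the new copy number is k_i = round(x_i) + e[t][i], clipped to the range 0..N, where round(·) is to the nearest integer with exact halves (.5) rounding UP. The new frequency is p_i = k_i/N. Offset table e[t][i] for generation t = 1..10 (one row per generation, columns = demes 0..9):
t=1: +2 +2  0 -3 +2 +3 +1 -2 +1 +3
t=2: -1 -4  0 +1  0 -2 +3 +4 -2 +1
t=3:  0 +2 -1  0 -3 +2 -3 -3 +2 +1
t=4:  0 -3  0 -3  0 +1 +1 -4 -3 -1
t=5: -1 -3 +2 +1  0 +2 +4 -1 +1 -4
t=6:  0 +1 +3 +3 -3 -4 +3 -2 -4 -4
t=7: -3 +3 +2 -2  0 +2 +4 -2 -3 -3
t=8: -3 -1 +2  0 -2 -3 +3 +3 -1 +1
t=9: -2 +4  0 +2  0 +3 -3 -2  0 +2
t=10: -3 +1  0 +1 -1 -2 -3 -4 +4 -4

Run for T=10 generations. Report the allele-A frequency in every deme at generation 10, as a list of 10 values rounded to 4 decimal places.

t=0: k=[0 0 0 0 0 0 74 0 0 0]
t=1: x=[0.0000 0.0000 0.0000 0.0000 0.0000 7.3627 59.2390 7.4812 0.0000 0.0000] k=[0 0 0 0 0 10 60 5 0 0]
t=2: x=[0.0000 0.0000 0.0000 0.0000 0.9858 13.9364 49.5540 10.1053 0.5105 0.0000] k=[0 0 0 0 1 12 53 14 0 0]
t=3: x=[0.0000 0.0000 0.0000 0.0977 1.9720 14.9330 45.0581 16.6560 1.4290 0.0000] k=[0 0 0 0 0 17 42 14 3 0]
t=4: x=[0.0000 0.0000 0.0000 0.0000 1.6761 17.7242 36.7609 15.8505 3.8760 0.3090] k=[0 0 0 0 2 19 38 12 1 0]
t=5: x=[0.0000 0.0000 0.0000 0.1954 3.4520 19.1203 33.5604 13.6344 2.0410 0.1030] k=[0 0 0 1 3 21 38 13 3 0]
t=6: x=[0.0000 0.0000 0.0968 1.0747 4.5378 20.8159 33.8605 14.6419 3.7741 0.3090] k=[0 0 3 4 2 17 37 13 0 0]
t=7: x=[0.0000 0.2877 2.7131 3.6180 3.6493 17.4251 32.6601 14.2389 1.3269 0.0000] k=[0 3 5 2 4 19 37 12 0 0]
t=8: x=[0.2851 2.7853 4.3636 2.4437 5.2291 19.2200 32.7601 13.4328 1.2249 0.0000] k=[0 2 6 2 3 16 36 16 0 0]
t=9: x=[0.1900 2.1122 5.0440 2.4437 4.1429 16.6275 32.0598 16.5553 1.6330 0.0000] k=[0 6 5 4 4 20 29 15 2 0]
t=10: x=[0.5702 5.0972 4.8496 4.0096 5.5254 19.2200 26.7563 15.2463 3.1626 0.2060] k=[0 6 5 5 5 17 24 11 7 0]

[0.0000, 0.0811, 0.0676, 0.0676, 0.0676, 0.2297, 0.3243, 0.1486, 0.0946, 0.0000]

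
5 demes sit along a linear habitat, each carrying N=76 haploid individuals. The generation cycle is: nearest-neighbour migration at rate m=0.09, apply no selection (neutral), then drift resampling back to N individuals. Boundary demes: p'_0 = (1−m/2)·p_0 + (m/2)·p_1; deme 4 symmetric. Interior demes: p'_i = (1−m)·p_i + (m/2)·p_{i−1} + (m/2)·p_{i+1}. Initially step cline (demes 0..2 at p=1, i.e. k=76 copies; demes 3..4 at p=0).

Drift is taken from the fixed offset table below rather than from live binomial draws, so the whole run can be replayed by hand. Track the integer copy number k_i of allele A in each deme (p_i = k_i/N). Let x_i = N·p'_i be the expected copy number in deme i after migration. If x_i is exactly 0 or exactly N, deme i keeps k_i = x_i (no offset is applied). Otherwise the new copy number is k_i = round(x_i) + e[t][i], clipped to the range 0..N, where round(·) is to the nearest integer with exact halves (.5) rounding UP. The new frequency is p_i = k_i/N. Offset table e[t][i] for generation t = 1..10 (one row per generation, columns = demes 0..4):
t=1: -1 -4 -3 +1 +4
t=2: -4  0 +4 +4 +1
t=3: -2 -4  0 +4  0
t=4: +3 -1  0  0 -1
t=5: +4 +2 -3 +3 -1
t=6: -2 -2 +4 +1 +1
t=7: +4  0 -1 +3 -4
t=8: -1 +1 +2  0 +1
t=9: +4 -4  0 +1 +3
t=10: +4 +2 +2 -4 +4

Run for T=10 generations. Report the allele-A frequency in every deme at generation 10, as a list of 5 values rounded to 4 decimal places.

t=0: k=[76 76 76 0 0]
t=1: x=[76.0000 76.0000 72.5800 3.4200 0.0000] k=[76 76 70 4 0]
t=2: x=[76.0000 75.7300 67.3000 6.7900 0.1800] k=[76 76 71 11 1]
t=3: x=[76.0000 75.7750 68.5250 13.2500 1.4500] k=[76 72 69 17 1]
t=4: x=[75.8200 72.0450 66.7950 18.6200 1.7200] k=[76 71 67 19 1]
t=5: x=[75.7750 71.0450 65.0200 20.3500 1.8100] k=[76 73 62 23 1]
t=6: x=[75.8650 72.6400 60.7400 23.7650 1.9900] k=[74 71 65 25 3]
t=7: x=[73.8650 70.8650 63.4700 25.8100 3.9900] k=[76 71 62 29 0]
t=8: x=[75.7750 70.8200 60.9200 29.1800 1.3050] k=[75 72 63 29 2]
t=9: x=[74.8650 71.7300 61.8750 29.3150 3.2150] k=[76 68 62 30 6]
t=10: x=[75.6400 68.0900 60.8300 30.3600 7.0800] k=[76 70 63 26 11]

[1.0000, 0.9211, 0.8289, 0.3421, 0.1447]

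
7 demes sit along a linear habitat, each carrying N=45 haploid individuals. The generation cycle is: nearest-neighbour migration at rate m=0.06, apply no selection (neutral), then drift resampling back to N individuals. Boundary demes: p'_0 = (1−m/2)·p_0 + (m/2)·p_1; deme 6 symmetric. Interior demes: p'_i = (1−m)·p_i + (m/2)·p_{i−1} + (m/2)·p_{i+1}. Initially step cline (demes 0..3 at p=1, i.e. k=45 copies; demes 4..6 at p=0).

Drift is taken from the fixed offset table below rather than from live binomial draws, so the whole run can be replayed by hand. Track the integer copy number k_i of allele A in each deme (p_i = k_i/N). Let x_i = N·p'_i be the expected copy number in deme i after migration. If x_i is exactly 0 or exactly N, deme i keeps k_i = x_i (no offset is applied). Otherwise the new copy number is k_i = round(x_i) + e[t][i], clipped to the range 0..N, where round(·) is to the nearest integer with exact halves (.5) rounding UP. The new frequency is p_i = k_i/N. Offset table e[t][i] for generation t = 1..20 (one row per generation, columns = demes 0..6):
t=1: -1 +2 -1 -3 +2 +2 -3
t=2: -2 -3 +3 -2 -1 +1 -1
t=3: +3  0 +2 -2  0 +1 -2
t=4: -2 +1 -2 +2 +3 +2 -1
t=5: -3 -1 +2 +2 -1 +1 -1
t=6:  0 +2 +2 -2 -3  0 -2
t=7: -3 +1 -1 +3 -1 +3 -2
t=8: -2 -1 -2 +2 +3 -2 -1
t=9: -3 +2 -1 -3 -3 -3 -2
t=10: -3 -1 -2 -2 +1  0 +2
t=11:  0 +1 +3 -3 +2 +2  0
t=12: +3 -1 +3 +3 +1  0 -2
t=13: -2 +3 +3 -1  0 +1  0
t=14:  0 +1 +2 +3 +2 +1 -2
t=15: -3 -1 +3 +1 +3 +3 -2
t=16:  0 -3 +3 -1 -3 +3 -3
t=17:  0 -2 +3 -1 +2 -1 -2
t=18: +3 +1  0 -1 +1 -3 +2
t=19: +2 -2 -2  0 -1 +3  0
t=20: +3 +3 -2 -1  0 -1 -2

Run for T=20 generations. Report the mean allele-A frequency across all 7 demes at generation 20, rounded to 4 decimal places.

t=0: k=[45 45 45 45 0 0 0]
t=1: x=[45.0000 45.0000 45.0000 43.6500 1.3500 0.0000 0.0000] k=[45 45 45 41 3 0 0]
t=2: x=[45.0000 45.0000 44.8800 39.9800 4.0500 0.0900 0.0000] k=[45 45 45 38 3 1 0]
t=3: x=[45.0000 45.0000 44.7900 37.1600 3.9900 1.0300 0.0300] k=[45 45 45 35 4 2 0]
t=4: x=[45.0000 45.0000 44.7000 34.3700 4.8700 2.0000 0.0600] k=[45 45 43 36 8 4 0]
t=5: x=[45.0000 44.9400 42.8500 35.3700 8.7200 4.0000 0.1200] k=[45 44 45 37 8 5 0]
t=6: x=[44.9700 44.0600 44.7300 36.3700 8.7800 4.9400 0.1500] k=[45 45 45 34 6 5 0]
t=7: x=[45.0000 45.0000 44.6700 33.4900 6.8100 4.8800 0.1500] k=[45 45 44 36 6 8 0]
t=8: x=[45.0000 44.9700 43.7900 35.3400 6.9600 7.7000 0.2400] k=[45 44 42 37 10 6 0]
t=9: x=[44.9700 43.9700 41.9100 36.3400 10.6900 5.9400 0.1800] k=[42 45 41 33 8 3 0]
t=10: x=[42.0900 44.7900 40.8800 32.4900 8.6000 3.0600 0.0900] k=[39 44 39 30 10 3 2]
t=11: x=[39.1500 43.7000 38.8800 29.6700 10.3900 3.1800 2.0300] k=[39 45 42 27 12 5 2]
t=12: x=[39.1800 44.7300 41.6400 27.0000 12.2400 5.1200 2.0900] k=[42 44 45 30 13 5 0]
t=13: x=[42.0600 43.9700 44.5200 29.9400 13.2700 5.0900 0.1500] k=[40 45 45 29 13 6 0]
t=14: x=[40.1500 44.8500 44.5200 29.0000 13.2700 6.0300 0.1800] k=[40 45 45 32 15 7 0]
t=15: x=[40.1500 44.8500 44.6100 31.8800 15.2700 7.0300 0.2100] k=[37 44 45 33 18 10 0]
t=16: x=[37.2100 43.8200 44.6100 32.9100 18.2100 9.9400 0.3000] k=[37 41 45 32 15 13 0]
t=17: x=[37.1200 41.0000 44.4900 31.8800 15.4500 12.6700 0.3900] k=[37 39 45 31 17 12 0]
t=18: x=[37.0600 39.1200 44.4000 31.0000 17.2700 11.7900 0.3600] k=[40 40 44 30 18 9 2]
t=19: x=[40.0000 40.1200 43.4600 30.0600 18.0900 9.0600 2.2100] k=[42 38 41 30 17 12 2]
t=20: x=[41.8800 38.2100 40.5800 29.9400 17.2400 11.8500 2.3000] k=[45 41 39 29 17 11 0]

0.5778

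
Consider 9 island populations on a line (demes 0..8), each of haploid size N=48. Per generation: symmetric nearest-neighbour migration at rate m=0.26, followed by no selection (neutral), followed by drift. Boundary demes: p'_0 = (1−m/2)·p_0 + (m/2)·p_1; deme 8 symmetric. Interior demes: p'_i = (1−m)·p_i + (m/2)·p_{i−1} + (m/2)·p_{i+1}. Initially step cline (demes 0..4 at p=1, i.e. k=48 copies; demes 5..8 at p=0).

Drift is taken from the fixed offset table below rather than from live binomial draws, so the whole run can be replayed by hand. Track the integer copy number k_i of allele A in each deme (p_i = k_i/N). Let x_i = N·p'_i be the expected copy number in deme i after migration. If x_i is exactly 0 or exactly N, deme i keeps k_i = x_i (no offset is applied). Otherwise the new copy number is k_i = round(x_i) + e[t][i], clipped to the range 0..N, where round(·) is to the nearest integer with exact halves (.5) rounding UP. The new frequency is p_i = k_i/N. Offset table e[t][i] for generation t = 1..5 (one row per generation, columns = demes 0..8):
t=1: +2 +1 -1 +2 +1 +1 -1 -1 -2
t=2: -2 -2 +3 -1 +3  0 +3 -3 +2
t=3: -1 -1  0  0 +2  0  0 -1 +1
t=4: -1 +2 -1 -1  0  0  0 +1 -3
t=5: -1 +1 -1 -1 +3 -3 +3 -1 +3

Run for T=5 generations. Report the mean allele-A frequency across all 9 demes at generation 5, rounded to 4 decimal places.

0.5764

t=0: k=[48 48 48 48 48 0 0 0 0]
t=1: x=[48.0000 48.0000 48.0000 48.0000 41.7600 6.2400 0.0000 0.0000 0.0000] k=[48 48 48 48 43 7 0 0 0]
t=2: x=[48.0000 48.0000 48.0000 47.3500 38.9700 10.7700 0.9100 0.0000 0.0000] k=[48 48 48 46 42 11 4 0 0]
t=3: x=[48.0000 48.0000 47.7400 45.7400 38.4900 14.1200 4.3900 0.5200 0.0000] k=[48 48 48 46 40 14 4 0 0]
t=4: x=[48.0000 48.0000 47.7400 45.4800 37.4000 16.0800 4.7800 0.5200 0.0000] k=[48 48 47 44 37 16 5 2 0]
t=5: x=[48.0000 47.8700 46.7400 43.4800 35.1800 17.3000 6.0400 2.1300 0.2600] k=[48 48 46 42 38 14 9 1 3]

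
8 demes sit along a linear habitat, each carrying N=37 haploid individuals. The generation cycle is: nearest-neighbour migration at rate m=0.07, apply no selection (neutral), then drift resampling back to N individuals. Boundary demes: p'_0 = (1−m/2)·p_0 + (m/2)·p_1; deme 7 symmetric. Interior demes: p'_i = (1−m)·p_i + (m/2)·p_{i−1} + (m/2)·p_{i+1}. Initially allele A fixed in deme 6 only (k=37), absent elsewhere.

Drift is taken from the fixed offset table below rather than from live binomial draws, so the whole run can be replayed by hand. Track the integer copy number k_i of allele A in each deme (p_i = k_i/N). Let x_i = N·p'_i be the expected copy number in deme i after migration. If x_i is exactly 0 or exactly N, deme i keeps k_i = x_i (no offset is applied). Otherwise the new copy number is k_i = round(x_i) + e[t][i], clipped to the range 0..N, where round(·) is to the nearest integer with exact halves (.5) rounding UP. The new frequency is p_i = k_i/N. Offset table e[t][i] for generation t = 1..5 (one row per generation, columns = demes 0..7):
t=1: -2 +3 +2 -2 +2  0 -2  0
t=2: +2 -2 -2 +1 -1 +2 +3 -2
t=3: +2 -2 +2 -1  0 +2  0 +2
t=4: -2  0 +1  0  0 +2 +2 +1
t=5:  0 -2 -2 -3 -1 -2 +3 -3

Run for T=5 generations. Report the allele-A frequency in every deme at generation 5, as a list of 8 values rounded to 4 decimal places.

[0.0000, 0.0000, 0.0000, 0.0000, 0.0000, 0.2162, 0.8649, 0.0811]

t=0: k=[0 0 0 0 0 0 37 0]
t=1: x=[0.0000 0.0000 0.0000 0.0000 0.0000 1.2950 34.4100 1.2950] k=[0 0 0 0 0 1 32 1]
t=2: x=[0.0000 0.0000 0.0000 0.0000 0.0350 2.0500 29.8300 2.0850] k=[0 0 0 0 0 4 33 0]
t=3: x=[0.0000 0.0000 0.0000 0.0000 0.1400 4.8750 30.8300 1.1550] k=[0 0 0 0 0 7 31 3]
t=4: x=[0.0000 0.0000 0.0000 0.0000 0.2450 7.5950 29.1800 3.9800] k=[0 0 0 0 0 10 31 5]
t=5: x=[0.0000 0.0000 0.0000 0.0000 0.3500 10.3850 29.3550 5.9100] k=[0 0 0 0 0 8 32 3]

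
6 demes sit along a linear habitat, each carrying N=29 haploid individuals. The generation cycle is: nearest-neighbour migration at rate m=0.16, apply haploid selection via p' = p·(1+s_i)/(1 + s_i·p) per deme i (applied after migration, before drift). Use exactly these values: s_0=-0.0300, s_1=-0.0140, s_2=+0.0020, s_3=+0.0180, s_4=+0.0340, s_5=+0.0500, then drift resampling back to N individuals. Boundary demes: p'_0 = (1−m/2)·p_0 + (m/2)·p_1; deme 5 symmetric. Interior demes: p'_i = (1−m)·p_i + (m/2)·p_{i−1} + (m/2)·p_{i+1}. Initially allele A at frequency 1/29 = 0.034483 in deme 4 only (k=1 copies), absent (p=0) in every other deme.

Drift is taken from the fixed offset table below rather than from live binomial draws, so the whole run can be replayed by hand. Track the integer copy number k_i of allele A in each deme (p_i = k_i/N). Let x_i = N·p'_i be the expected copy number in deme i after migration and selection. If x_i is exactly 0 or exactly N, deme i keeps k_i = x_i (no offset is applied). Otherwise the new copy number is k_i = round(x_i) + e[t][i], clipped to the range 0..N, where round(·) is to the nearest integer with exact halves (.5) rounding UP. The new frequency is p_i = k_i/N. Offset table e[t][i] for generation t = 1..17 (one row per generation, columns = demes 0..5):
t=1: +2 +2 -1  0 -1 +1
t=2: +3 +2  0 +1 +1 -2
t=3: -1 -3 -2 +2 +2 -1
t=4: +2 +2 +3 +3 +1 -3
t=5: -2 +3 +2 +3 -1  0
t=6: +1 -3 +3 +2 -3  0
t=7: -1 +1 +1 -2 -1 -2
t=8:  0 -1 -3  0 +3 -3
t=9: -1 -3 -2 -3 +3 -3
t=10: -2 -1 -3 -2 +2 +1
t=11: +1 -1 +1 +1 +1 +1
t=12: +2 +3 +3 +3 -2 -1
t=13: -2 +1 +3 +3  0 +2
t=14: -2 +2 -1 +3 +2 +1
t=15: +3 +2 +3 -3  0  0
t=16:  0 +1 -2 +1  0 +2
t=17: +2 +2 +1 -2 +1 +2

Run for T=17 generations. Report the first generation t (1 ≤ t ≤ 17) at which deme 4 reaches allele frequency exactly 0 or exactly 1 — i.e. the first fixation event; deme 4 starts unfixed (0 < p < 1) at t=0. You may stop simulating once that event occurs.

t=0: k=[0 0 0 0 1 0]
t=1: x=[0.0000 0.0000 0.0000 0.0814 0.8677 0.0840] k=[0 0 0 0 0 1]

1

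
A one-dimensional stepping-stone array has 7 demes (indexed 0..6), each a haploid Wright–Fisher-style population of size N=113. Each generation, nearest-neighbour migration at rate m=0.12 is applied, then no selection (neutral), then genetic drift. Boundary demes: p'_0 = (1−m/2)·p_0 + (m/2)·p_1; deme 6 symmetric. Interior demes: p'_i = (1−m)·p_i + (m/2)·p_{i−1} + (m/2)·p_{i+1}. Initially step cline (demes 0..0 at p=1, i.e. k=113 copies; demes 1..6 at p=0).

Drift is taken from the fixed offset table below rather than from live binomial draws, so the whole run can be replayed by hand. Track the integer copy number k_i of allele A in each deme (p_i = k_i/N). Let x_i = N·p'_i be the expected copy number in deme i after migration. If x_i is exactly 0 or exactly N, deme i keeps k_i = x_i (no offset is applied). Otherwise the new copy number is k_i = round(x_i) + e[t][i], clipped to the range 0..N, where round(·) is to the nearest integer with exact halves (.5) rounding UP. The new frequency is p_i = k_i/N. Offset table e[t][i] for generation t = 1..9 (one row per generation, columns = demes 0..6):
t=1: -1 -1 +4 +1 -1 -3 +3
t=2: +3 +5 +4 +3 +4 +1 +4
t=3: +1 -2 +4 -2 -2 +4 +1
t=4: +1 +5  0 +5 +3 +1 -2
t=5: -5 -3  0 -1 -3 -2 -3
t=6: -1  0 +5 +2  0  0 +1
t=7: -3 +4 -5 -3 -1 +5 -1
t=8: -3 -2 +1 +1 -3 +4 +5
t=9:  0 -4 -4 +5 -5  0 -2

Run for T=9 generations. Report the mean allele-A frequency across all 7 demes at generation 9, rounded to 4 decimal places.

0.1517

t=0: k=[113 0 0 0 0 0 0]
t=1: x=[106.2200 6.7800 0.0000 0.0000 0.0000 0.0000 0.0000] k=[105 6 0 0 0 0 0]
t=2: x=[99.0600 11.5800 0.3600 0.0000 0.0000 0.0000 0.0000] k=[102 17 4 0 0 0 0]
t=3: x=[96.9000 21.3200 4.5400 0.2400 0.0000 0.0000 0.0000] k=[98 19 9 0 0 0 0]
t=4: x=[93.2600 23.1400 9.0600 0.5400 0.0000 0.0000 0.0000] k=[94 28 9 6 0 0 0]
t=5: x=[90.0400 30.8200 9.9600 5.8200 0.3600 0.0000 0.0000] k=[85 28 10 5 0 0 0]
t=6: x=[81.5800 30.3400 10.7800 5.0000 0.3000 0.0000 0.0000] k=[81 30 16 7 0 0 0]
t=7: x=[77.9400 32.2200 16.3000 7.1200 0.4200 0.0000 0.0000] k=[75 36 11 4 0 0 0]
t=8: x=[72.6600 36.8400 12.0800 4.1800 0.2400 0.0000 0.0000] k=[70 35 13 5 0 0 0]
t=9: x=[67.9000 35.7800 13.8400 5.1800 0.3000 0.0000 0.0000] k=[68 32 10 10 0 0 0]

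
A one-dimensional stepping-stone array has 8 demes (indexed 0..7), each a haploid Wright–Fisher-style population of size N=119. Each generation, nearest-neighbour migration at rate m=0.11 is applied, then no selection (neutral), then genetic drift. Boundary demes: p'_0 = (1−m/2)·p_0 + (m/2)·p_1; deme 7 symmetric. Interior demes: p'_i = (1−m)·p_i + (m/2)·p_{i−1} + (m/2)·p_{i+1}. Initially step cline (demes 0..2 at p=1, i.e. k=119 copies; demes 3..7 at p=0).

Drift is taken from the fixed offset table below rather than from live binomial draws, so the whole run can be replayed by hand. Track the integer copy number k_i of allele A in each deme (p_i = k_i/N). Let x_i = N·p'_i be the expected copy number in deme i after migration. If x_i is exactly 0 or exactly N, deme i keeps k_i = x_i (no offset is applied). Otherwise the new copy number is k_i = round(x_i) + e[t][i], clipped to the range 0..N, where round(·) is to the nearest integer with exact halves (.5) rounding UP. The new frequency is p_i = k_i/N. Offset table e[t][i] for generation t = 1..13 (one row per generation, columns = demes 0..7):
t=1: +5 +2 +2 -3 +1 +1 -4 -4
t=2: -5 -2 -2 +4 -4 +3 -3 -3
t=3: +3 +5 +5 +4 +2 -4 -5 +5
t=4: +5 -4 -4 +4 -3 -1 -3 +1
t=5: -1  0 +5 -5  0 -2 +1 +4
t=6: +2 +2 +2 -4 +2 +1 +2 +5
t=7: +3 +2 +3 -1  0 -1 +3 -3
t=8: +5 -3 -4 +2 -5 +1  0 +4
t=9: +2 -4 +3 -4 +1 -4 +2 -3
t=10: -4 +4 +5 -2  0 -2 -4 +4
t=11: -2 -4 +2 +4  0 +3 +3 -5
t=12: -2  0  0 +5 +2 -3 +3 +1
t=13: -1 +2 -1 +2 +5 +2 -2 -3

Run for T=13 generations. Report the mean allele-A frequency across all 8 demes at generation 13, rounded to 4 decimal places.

0.3950

t=0: k=[119 119 119 0 0 0 0 0]
t=1: x=[119.0000 119.0000 112.4550 6.5450 0.0000 0.0000 0.0000 0.0000] k=[119 119 114 4 0 0 0 0]
t=2: x=[119.0000 118.7250 108.2250 9.8300 0.2200 0.0000 0.0000 0.0000] k=[119 117 106 14 0 0 0 0]
t=3: x=[118.8900 116.5050 101.5450 18.2900 0.7700 0.0000 0.0000 0.0000] k=[119 119 107 22 3 0 0 0]
t=4: x=[119.0000 118.3400 102.9850 25.6300 3.8800 0.1650 0.0000 0.0000] k=[119 114 99 30 1 0 0 0]
t=5: x=[118.7250 113.4500 96.0300 32.2000 2.5400 0.0550 0.0000 0.0000] k=[118 113 101 27 3 0 0 0]
t=6: x=[117.7250 112.6150 97.5900 29.7500 4.1550 0.1650 0.0000 0.0000] k=[119 115 100 26 6 1 0 0]
t=7: x=[118.7800 114.3950 96.7550 28.9700 6.8250 1.2200 0.0550 0.0000] k=[119 116 100 28 7 0 3 0]
t=8: x=[118.8350 115.2850 96.9200 30.8050 7.7700 0.5500 2.6700 0.1650] k=[119 112 93 33 3 2 3 4]
t=9: x=[118.6150 111.3400 90.7450 34.6500 4.5950 2.1100 3.0000 3.9450] k=[119 107 94 31 6 0 5 1]
t=10: x=[118.3400 106.9450 91.2500 33.0900 7.0450 0.6050 4.5050 1.2200] k=[114 111 96 31 7 0 1 5]
t=11: x=[113.8350 110.3400 93.2500 33.2550 7.9350 0.4400 1.1650 4.7800] k=[112 106 95 37 8 3 4 0]
t=12: x=[111.6700 105.7250 92.4150 38.5950 9.3200 3.3300 3.7250 0.2200] k=[110 106 92 44 11 0 7 1]
t=13: x=[109.7800 105.4500 90.1300 44.8250 12.2100 0.9900 6.2850 1.3300] k=[109 107 89 47 17 3 4 0]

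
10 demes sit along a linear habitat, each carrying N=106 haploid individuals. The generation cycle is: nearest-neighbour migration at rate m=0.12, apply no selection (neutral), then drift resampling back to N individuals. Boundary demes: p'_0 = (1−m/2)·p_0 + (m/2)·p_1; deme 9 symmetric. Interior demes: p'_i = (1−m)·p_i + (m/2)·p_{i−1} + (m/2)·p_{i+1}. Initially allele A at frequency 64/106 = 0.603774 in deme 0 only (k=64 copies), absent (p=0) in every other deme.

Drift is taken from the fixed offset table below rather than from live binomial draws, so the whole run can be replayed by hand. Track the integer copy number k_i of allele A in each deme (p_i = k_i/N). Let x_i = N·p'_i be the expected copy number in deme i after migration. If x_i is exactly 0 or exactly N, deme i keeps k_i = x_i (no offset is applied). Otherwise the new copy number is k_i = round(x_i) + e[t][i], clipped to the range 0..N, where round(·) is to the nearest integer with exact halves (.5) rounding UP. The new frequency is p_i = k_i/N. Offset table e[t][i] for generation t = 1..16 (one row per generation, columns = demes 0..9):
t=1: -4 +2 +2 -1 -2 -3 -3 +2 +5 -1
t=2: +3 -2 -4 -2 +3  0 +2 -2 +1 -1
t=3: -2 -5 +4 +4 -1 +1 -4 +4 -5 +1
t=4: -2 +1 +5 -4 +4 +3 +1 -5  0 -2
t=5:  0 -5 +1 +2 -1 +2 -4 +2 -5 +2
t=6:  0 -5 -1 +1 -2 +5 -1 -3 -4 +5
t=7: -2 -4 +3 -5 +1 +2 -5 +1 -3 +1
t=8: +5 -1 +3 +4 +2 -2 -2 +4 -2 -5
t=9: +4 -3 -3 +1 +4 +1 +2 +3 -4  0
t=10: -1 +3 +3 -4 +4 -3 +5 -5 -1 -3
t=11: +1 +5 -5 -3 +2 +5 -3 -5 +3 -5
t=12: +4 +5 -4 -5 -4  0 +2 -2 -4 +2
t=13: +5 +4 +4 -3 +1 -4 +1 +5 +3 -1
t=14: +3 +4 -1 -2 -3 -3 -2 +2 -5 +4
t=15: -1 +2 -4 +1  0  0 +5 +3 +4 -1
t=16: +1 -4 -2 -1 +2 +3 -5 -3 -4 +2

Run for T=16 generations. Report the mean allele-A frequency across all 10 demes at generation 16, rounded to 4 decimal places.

0.0925

t=0: k=[64 0 0 0 0 0 0 0 0 0]
t=1: x=[60.1600 3.8400 0.0000 0.0000 0.0000 0.0000 0.0000 0.0000 0.0000 0.0000] k=[56 6 0 0 0 0 0 0 0 0]
t=2: x=[53.0000 8.6400 0.3600 0.0000 0.0000 0.0000 0.0000 0.0000 0.0000 0.0000] k=[56 7 0 0 0 0 0 0 0 0]
t=3: x=[53.0600 9.5200 0.4200 0.0000 0.0000 0.0000 0.0000 0.0000 0.0000 0.0000] k=[51 5 4 0 0 0 0 0 0 0]
t=4: x=[48.2400 7.7000 3.8200 0.2400 0.0000 0.0000 0.0000 0.0000 0.0000 0.0000] k=[46 9 9 0 0 0 0 0 0 0]
t=5: x=[43.7800 11.2200 8.4600 0.5400 0.0000 0.0000 0.0000 0.0000 0.0000 0.0000] k=[44 6 9 3 0 0 0 0 0 0]
t=6: x=[41.7200 8.4600 8.4600 3.1800 0.1800 0.0000 0.0000 0.0000 0.0000 0.0000] k=[42 3 7 4 0 0 0 0 0 0]
t=7: x=[39.6600 5.5800 6.5800 3.9400 0.2400 0.0000 0.0000 0.0000 0.0000 0.0000] k=[38 2 10 0 1 0 0 0 0 0]
t=8: x=[35.8400 4.6400 8.9200 0.6600 0.8800 0.0600 0.0000 0.0000 0.0000 0.0000] k=[41 4 12 5 3 0 0 0 0 0]
t=9: x=[38.7800 6.7000 11.1000 5.3000 2.9400 0.1800 0.0000 0.0000 0.0000 0.0000] k=[43 4 8 6 7 1 0 0 0 0]
t=10: x=[40.6600 6.5800 7.6400 6.1800 6.5800 1.3000 0.0600 0.0000 0.0000 0.0000] k=[40 10 11 2 11 0 5 0 0 0]
t=11: x=[38.2000 11.8600 10.4000 3.0800 9.8000 0.9600 4.4000 0.3000 0.0000 0.0000] k=[39 17 5 0 12 6 1 0 0 0]
t=12: x=[37.6800 17.6000 5.4200 1.0200 10.9200 6.0600 1.2400 0.0600 0.0000 0.0000] k=[42 23 1 0 7 6 3 0 0 0]
t=13: x=[40.8600 22.8200 2.2600 0.4800 6.5200 5.8800 3.0000 0.1800 0.0000 0.0000] k=[46 27 6 0 8 2 4 5 0 0]
t=14: x=[44.8600 26.8800 6.9000 0.8400 7.1600 2.4800 3.9400 4.6400 0.3000 0.0000] k=[48 31 6 0 4 0 2 7 0 0]
t=15: x=[46.9800 30.5200 7.1400 0.6000 3.5200 0.3600 2.1800 6.2800 0.4200 0.0000] k=[46 33 3 2 4 0 7 9 4 0]
t=16: x=[45.2200 31.9800 4.7400 2.1800 3.6400 0.6600 6.7000 8.5800 4.0600 0.2400] k=[46 28 3 1 6 4 2 6 0 2]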